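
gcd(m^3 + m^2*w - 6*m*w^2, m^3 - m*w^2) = m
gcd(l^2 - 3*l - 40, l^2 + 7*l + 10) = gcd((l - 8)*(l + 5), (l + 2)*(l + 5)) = l + 5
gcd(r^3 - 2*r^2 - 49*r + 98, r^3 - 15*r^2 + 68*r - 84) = r^2 - 9*r + 14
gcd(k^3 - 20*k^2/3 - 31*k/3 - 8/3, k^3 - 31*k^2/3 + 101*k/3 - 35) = 1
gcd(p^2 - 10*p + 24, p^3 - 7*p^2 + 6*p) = p - 6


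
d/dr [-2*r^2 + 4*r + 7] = 4 - 4*r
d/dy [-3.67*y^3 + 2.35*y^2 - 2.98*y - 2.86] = -11.01*y^2 + 4.7*y - 2.98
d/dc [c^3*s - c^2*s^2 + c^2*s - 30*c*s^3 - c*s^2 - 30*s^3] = s*(3*c^2 - 2*c*s + 2*c - 30*s^2 - s)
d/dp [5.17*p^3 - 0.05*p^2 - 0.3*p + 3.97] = 15.51*p^2 - 0.1*p - 0.3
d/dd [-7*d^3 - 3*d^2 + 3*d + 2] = -21*d^2 - 6*d + 3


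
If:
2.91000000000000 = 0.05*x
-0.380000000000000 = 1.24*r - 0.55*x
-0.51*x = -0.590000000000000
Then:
No Solution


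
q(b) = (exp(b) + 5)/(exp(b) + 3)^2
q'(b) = exp(b)/(exp(b) + 3)^2 - 2*(exp(b) + 5)*exp(b)/(exp(b) + 3)^3 = (-exp(b) - 7)*exp(b)/(exp(b) + 3)^3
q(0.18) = 0.35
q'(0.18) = -0.13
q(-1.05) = 0.48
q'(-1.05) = -0.07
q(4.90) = 0.01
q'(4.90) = -0.01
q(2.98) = 0.05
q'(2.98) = -0.04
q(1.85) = 0.13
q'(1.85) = -0.10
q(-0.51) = 0.43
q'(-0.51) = -0.10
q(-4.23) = 0.55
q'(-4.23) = -0.00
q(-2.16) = 0.53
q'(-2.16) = -0.03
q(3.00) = 0.05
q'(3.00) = -0.04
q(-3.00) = 0.54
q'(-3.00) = -0.01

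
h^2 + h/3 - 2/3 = (h - 2/3)*(h + 1)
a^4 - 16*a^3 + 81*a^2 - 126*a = a*(a - 7)*(a - 6)*(a - 3)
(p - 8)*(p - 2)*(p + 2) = p^3 - 8*p^2 - 4*p + 32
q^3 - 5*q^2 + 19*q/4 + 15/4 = (q - 3)*(q - 5/2)*(q + 1/2)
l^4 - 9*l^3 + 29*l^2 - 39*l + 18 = (l - 3)^2*(l - 2)*(l - 1)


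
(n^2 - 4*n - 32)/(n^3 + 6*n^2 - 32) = (n - 8)/(n^2 + 2*n - 8)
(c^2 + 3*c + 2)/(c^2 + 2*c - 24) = (c^2 + 3*c + 2)/(c^2 + 2*c - 24)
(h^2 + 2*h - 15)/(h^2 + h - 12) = (h + 5)/(h + 4)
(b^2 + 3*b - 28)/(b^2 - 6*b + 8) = (b + 7)/(b - 2)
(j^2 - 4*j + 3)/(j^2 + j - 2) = (j - 3)/(j + 2)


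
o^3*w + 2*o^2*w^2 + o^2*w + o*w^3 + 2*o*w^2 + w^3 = (o + w)^2*(o*w + w)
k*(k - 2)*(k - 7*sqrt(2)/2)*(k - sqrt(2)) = k^4 - 9*sqrt(2)*k^3/2 - 2*k^3 + 7*k^2 + 9*sqrt(2)*k^2 - 14*k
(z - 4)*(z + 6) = z^2 + 2*z - 24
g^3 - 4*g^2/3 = g^2*(g - 4/3)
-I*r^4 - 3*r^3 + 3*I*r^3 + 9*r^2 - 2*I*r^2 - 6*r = r*(r - 2)*(r - 3*I)*(-I*r + I)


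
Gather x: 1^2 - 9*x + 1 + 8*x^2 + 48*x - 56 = 8*x^2 + 39*x - 54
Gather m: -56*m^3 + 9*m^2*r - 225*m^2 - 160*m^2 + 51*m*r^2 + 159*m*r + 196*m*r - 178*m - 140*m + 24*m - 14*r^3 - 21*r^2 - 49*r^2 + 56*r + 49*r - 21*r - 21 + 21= -56*m^3 + m^2*(9*r - 385) + m*(51*r^2 + 355*r - 294) - 14*r^3 - 70*r^2 + 84*r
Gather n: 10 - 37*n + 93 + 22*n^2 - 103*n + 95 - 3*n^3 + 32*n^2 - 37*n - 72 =-3*n^3 + 54*n^2 - 177*n + 126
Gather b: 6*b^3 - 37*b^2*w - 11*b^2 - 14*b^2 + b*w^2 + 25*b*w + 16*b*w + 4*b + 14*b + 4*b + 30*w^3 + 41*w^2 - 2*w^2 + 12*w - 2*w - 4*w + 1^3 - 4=6*b^3 + b^2*(-37*w - 25) + b*(w^2 + 41*w + 22) + 30*w^3 + 39*w^2 + 6*w - 3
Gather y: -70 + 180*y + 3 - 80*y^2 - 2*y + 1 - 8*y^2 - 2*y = -88*y^2 + 176*y - 66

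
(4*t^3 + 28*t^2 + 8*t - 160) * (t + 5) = 4*t^4 + 48*t^3 + 148*t^2 - 120*t - 800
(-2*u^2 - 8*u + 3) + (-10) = -2*u^2 - 8*u - 7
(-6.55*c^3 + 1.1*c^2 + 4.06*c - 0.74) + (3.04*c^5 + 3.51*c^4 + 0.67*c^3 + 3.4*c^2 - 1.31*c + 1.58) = 3.04*c^5 + 3.51*c^4 - 5.88*c^3 + 4.5*c^2 + 2.75*c + 0.84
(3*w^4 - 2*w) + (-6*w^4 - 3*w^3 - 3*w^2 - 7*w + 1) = -3*w^4 - 3*w^3 - 3*w^2 - 9*w + 1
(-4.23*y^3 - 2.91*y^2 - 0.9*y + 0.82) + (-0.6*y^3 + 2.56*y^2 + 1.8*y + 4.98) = -4.83*y^3 - 0.35*y^2 + 0.9*y + 5.8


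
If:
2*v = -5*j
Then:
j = -2*v/5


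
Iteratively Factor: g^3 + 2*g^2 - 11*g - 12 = (g - 3)*(g^2 + 5*g + 4) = (g - 3)*(g + 1)*(g + 4)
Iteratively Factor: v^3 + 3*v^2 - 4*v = (v - 1)*(v^2 + 4*v) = v*(v - 1)*(v + 4)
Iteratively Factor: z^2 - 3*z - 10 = (z - 5)*(z + 2)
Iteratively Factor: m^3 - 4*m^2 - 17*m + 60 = (m - 3)*(m^2 - m - 20) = (m - 5)*(m - 3)*(m + 4)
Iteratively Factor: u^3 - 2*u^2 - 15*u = (u + 3)*(u^2 - 5*u) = (u - 5)*(u + 3)*(u)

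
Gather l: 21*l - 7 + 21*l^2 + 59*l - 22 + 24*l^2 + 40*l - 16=45*l^2 + 120*l - 45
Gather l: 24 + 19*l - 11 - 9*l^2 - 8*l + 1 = -9*l^2 + 11*l + 14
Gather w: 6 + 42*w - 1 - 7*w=35*w + 5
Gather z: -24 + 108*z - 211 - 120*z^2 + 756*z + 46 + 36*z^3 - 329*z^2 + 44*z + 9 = 36*z^3 - 449*z^2 + 908*z - 180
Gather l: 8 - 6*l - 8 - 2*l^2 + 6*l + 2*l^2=0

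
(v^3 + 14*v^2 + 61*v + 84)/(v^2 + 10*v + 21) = v + 4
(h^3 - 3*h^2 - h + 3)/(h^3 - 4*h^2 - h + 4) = (h - 3)/(h - 4)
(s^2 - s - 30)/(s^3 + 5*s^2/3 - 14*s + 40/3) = 3*(s - 6)/(3*s^2 - 10*s + 8)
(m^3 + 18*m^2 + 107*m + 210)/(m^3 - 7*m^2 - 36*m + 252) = (m^2 + 12*m + 35)/(m^2 - 13*m + 42)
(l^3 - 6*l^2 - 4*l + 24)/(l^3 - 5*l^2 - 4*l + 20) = (l - 6)/(l - 5)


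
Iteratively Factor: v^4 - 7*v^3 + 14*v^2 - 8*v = (v - 1)*(v^3 - 6*v^2 + 8*v) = (v - 2)*(v - 1)*(v^2 - 4*v) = (v - 4)*(v - 2)*(v - 1)*(v)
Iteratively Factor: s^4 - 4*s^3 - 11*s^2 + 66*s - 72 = (s - 3)*(s^3 - s^2 - 14*s + 24) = (s - 3)*(s + 4)*(s^2 - 5*s + 6) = (s - 3)*(s - 2)*(s + 4)*(s - 3)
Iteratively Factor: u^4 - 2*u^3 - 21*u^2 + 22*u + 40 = (u + 4)*(u^3 - 6*u^2 + 3*u + 10) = (u - 2)*(u + 4)*(u^2 - 4*u - 5) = (u - 5)*(u - 2)*(u + 4)*(u + 1)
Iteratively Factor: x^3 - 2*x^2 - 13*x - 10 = (x - 5)*(x^2 + 3*x + 2) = (x - 5)*(x + 2)*(x + 1)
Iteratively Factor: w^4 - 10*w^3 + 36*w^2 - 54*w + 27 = (w - 3)*(w^3 - 7*w^2 + 15*w - 9) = (w - 3)^2*(w^2 - 4*w + 3) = (w - 3)^3*(w - 1)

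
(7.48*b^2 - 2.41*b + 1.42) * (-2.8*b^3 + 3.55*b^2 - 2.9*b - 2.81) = -20.944*b^5 + 33.302*b^4 - 34.2235*b^3 - 8.9888*b^2 + 2.6541*b - 3.9902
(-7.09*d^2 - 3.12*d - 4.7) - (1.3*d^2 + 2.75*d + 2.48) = -8.39*d^2 - 5.87*d - 7.18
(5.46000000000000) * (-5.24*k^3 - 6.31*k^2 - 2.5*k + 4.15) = -28.6104*k^3 - 34.4526*k^2 - 13.65*k + 22.659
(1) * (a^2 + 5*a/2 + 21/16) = a^2 + 5*a/2 + 21/16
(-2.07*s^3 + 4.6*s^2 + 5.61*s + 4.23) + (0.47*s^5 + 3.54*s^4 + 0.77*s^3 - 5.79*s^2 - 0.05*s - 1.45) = 0.47*s^5 + 3.54*s^4 - 1.3*s^3 - 1.19*s^2 + 5.56*s + 2.78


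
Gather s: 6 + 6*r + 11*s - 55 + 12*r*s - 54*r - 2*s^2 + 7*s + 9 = -48*r - 2*s^2 + s*(12*r + 18) - 40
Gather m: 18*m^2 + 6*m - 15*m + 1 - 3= 18*m^2 - 9*m - 2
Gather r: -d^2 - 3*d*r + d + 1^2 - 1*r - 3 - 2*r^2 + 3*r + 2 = -d^2 + d - 2*r^2 + r*(2 - 3*d)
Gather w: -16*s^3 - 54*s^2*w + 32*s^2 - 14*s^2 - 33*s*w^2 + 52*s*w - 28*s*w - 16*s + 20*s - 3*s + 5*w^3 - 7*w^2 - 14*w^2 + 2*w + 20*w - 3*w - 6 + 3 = -16*s^3 + 18*s^2 + s + 5*w^3 + w^2*(-33*s - 21) + w*(-54*s^2 + 24*s + 19) - 3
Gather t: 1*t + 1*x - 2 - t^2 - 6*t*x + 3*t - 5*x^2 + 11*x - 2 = -t^2 + t*(4 - 6*x) - 5*x^2 + 12*x - 4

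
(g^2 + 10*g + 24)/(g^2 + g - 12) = (g + 6)/(g - 3)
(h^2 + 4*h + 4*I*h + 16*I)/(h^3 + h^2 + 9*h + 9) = (h^2 + 4*h*(1 + I) + 16*I)/(h^3 + h^2 + 9*h + 9)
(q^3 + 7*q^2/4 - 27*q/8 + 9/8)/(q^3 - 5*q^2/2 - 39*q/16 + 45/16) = 2*(2*q^2 + 5*q - 3)/(4*q^2 - 7*q - 15)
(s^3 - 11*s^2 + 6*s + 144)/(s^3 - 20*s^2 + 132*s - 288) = (s + 3)/(s - 6)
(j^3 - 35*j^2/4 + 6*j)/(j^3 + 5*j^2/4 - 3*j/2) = (j - 8)/(j + 2)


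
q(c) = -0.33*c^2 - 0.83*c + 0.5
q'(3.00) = -2.81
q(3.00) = -4.96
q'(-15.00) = 9.07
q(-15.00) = -61.30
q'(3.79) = -3.33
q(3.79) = -7.39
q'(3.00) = -2.81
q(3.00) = -4.96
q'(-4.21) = 1.95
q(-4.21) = -1.85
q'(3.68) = -3.26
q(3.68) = -7.02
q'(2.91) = -2.75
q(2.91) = -4.71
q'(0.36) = -1.07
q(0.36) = 0.16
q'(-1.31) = 0.03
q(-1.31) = 1.02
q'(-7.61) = 4.19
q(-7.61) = -12.29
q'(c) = -0.66*c - 0.83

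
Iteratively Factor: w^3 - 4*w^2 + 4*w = (w)*(w^2 - 4*w + 4) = w*(w - 2)*(w - 2)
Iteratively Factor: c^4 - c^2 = (c - 1)*(c^3 + c^2) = c*(c - 1)*(c^2 + c) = c*(c - 1)*(c + 1)*(c)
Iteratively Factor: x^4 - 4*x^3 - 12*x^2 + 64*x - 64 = (x - 4)*(x^3 - 12*x + 16) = (x - 4)*(x + 4)*(x^2 - 4*x + 4) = (x - 4)*(x - 2)*(x + 4)*(x - 2)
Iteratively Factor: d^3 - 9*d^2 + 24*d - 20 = (d - 2)*(d^2 - 7*d + 10) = (d - 5)*(d - 2)*(d - 2)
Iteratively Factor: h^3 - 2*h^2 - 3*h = (h - 3)*(h^2 + h) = h*(h - 3)*(h + 1)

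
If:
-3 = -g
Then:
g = 3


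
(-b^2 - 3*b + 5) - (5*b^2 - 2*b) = -6*b^2 - b + 5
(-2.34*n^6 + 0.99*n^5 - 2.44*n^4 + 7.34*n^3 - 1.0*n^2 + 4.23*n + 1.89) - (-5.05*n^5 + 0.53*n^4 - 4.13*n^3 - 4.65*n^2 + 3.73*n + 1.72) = -2.34*n^6 + 6.04*n^5 - 2.97*n^4 + 11.47*n^3 + 3.65*n^2 + 0.5*n + 0.17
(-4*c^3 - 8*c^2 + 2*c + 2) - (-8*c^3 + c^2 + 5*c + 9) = 4*c^3 - 9*c^2 - 3*c - 7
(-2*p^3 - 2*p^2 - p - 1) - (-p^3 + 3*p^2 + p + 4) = -p^3 - 5*p^2 - 2*p - 5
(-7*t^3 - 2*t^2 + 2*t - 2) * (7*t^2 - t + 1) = -49*t^5 - 7*t^4 + 9*t^3 - 18*t^2 + 4*t - 2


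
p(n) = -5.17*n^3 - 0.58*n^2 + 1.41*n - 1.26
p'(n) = -15.51*n^2 - 1.16*n + 1.41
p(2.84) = -120.36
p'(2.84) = -126.98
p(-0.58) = -1.26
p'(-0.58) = -3.13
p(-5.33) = 757.59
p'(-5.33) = -433.03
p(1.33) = -12.57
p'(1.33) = -27.57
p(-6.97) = 1711.34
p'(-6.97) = -743.99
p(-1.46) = 11.53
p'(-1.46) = -29.96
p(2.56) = -88.19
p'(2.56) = -103.21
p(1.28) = -11.25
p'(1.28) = -25.49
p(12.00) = -9001.62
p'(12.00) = -2245.95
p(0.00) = -1.26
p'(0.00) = 1.41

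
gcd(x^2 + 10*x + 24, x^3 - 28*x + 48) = x + 6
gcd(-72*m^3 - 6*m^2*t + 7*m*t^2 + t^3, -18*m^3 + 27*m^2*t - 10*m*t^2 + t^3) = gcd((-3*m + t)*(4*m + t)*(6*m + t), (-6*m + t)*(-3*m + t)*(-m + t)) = -3*m + t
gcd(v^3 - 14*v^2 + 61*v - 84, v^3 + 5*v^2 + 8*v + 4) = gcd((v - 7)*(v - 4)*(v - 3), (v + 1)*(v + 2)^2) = 1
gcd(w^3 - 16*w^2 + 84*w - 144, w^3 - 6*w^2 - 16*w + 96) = w^2 - 10*w + 24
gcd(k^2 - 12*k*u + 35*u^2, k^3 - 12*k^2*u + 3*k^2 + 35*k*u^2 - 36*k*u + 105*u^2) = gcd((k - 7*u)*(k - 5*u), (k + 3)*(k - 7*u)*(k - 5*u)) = k^2 - 12*k*u + 35*u^2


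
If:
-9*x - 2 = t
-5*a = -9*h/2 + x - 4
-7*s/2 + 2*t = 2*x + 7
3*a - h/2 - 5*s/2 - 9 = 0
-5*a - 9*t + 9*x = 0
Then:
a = 20034/18325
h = 5404/18325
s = -8602/3665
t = -13682/18325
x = -2552/18325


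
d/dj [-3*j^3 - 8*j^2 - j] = -9*j^2 - 16*j - 1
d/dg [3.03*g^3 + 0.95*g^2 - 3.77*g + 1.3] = 9.09*g^2 + 1.9*g - 3.77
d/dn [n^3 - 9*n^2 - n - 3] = 3*n^2 - 18*n - 1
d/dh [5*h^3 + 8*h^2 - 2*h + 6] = 15*h^2 + 16*h - 2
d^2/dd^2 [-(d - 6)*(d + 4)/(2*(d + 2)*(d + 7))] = (11*d^3 + 114*d^2 + 564*d + 1160)/(d^6 + 27*d^5 + 285*d^4 + 1485*d^3 + 3990*d^2 + 5292*d + 2744)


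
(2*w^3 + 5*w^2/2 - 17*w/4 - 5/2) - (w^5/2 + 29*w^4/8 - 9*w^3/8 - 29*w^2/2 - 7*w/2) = -w^5/2 - 29*w^4/8 + 25*w^3/8 + 17*w^2 - 3*w/4 - 5/2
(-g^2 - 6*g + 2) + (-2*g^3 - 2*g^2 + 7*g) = -2*g^3 - 3*g^2 + g + 2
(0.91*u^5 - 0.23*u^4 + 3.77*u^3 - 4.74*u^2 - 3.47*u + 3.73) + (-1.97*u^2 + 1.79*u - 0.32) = 0.91*u^5 - 0.23*u^4 + 3.77*u^3 - 6.71*u^2 - 1.68*u + 3.41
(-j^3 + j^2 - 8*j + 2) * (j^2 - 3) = -j^5 + j^4 - 5*j^3 - j^2 + 24*j - 6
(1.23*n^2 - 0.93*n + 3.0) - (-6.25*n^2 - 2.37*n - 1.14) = 7.48*n^2 + 1.44*n + 4.14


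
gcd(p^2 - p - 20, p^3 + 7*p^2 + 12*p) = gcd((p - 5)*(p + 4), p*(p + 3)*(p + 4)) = p + 4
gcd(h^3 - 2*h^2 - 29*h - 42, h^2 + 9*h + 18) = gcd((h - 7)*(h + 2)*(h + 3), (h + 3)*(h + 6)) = h + 3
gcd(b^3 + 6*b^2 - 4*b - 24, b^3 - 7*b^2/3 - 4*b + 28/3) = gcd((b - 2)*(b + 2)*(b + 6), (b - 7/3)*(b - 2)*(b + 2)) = b^2 - 4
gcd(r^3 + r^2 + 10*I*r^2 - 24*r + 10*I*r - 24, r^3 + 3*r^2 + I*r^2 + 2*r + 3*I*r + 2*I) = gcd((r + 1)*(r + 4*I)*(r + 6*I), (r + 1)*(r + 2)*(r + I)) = r + 1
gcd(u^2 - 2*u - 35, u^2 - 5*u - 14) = u - 7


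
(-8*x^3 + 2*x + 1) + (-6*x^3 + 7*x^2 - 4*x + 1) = -14*x^3 + 7*x^2 - 2*x + 2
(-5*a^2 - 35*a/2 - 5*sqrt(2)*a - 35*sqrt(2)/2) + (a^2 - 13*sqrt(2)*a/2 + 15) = -4*a^2 - 35*a/2 - 23*sqrt(2)*a/2 - 35*sqrt(2)/2 + 15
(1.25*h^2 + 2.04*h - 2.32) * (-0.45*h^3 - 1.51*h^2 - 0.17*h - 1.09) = -0.5625*h^5 - 2.8055*h^4 - 2.2489*h^3 + 1.7939*h^2 - 1.8292*h + 2.5288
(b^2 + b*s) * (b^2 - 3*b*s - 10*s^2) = b^4 - 2*b^3*s - 13*b^2*s^2 - 10*b*s^3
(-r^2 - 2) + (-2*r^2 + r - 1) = -3*r^2 + r - 3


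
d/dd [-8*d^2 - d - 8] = -16*d - 1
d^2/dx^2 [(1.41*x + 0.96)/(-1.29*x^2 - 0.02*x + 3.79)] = (-(1.41*x + 0.96)*(2.58*x + 0.02)*(5.16*x + 0.04) + (10.9134*x + 2.5332)*(1.29*x^2 + 0.02*x - 3.79))/(1.29*x^2 + 0.02*x - 3.79)^3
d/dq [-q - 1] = -1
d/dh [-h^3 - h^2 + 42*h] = -3*h^2 - 2*h + 42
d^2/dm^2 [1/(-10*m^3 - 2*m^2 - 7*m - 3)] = 2*(2*(15*m + 1)*(10*m^3 + 2*m^2 + 7*m + 3) - (30*m^2 + 4*m + 7)^2)/(10*m^3 + 2*m^2 + 7*m + 3)^3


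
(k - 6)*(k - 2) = k^2 - 8*k + 12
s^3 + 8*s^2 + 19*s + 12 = (s + 1)*(s + 3)*(s + 4)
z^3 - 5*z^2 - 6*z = z*(z - 6)*(z + 1)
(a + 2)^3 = a^3 + 6*a^2 + 12*a + 8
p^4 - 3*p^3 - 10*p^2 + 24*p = p*(p - 4)*(p - 2)*(p + 3)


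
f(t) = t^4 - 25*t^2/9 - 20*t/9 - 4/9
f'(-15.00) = -13418.89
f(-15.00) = 50032.89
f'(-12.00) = -6847.56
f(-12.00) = 20362.22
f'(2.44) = 42.33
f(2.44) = 13.04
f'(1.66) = 6.85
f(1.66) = -4.19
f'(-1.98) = -22.27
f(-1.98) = 8.44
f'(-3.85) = -209.10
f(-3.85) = 186.64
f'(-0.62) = 0.27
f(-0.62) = 0.01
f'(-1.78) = -14.89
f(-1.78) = 4.75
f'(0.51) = -4.52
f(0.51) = -2.23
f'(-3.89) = -216.07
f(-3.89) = 195.15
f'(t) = 4*t^3 - 50*t/9 - 20/9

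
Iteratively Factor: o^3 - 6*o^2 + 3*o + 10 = (o - 5)*(o^2 - o - 2) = (o - 5)*(o + 1)*(o - 2)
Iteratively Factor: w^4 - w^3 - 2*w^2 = (w)*(w^3 - w^2 - 2*w) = w*(w - 2)*(w^2 + w) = w^2*(w - 2)*(w + 1)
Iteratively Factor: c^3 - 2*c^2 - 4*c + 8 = (c - 2)*(c^2 - 4) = (c - 2)*(c + 2)*(c - 2)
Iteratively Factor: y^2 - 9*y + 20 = (y - 4)*(y - 5)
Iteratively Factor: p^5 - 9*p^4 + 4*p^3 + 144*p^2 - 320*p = (p + 4)*(p^4 - 13*p^3 + 56*p^2 - 80*p) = (p - 5)*(p + 4)*(p^3 - 8*p^2 + 16*p) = p*(p - 5)*(p + 4)*(p^2 - 8*p + 16) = p*(p - 5)*(p - 4)*(p + 4)*(p - 4)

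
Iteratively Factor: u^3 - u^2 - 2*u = (u - 2)*(u^2 + u) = (u - 2)*(u + 1)*(u)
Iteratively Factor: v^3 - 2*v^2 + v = (v - 1)*(v^2 - v) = v*(v - 1)*(v - 1)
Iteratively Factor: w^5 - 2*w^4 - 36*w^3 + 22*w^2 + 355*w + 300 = (w + 4)*(w^4 - 6*w^3 - 12*w^2 + 70*w + 75) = (w + 3)*(w + 4)*(w^3 - 9*w^2 + 15*w + 25) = (w - 5)*(w + 3)*(w + 4)*(w^2 - 4*w - 5) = (w - 5)*(w + 1)*(w + 3)*(w + 4)*(w - 5)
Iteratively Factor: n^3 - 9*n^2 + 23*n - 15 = (n - 1)*(n^2 - 8*n + 15) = (n - 5)*(n - 1)*(n - 3)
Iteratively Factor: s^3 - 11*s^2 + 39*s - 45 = (s - 3)*(s^2 - 8*s + 15) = (s - 5)*(s - 3)*(s - 3)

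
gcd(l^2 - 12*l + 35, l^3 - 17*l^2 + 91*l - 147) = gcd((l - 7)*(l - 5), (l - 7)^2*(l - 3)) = l - 7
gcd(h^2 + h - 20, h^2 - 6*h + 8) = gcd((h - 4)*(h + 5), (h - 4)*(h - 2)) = h - 4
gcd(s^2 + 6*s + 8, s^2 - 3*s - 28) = s + 4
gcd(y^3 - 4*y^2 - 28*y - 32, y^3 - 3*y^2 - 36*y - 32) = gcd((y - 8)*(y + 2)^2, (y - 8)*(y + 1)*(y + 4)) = y - 8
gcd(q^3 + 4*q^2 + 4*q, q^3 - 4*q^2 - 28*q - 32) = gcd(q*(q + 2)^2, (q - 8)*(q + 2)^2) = q^2 + 4*q + 4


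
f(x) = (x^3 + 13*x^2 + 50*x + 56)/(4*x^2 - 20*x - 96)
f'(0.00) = -0.40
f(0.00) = -0.58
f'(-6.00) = 0.03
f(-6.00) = 0.05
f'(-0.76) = -0.30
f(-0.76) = -0.32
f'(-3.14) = -4.72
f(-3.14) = -0.61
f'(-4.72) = -0.03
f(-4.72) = 0.05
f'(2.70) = -1.21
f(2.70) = -2.53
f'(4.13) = -2.48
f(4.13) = -5.03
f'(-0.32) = -0.35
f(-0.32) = -0.46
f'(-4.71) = -0.03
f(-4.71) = 0.05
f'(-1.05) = -0.27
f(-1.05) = -0.24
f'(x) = (20 - 8*x)*(x^3 + 13*x^2 + 50*x + 56)/(4*x^2 - 20*x - 96)^2 + (3*x^2 + 26*x + 50)/(4*x^2 - 20*x - 96) = (x^4 - 10*x^3 - 187*x^2 - 736*x - 920)/(4*(x^4 - 10*x^3 - 23*x^2 + 240*x + 576))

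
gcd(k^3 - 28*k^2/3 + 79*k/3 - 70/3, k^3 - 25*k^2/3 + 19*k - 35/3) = k^2 - 22*k/3 + 35/3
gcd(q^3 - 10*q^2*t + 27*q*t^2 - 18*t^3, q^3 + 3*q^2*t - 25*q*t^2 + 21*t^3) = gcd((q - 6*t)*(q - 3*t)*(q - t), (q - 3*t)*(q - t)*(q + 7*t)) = q^2 - 4*q*t + 3*t^2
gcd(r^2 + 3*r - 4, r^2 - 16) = r + 4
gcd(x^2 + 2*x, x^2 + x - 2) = x + 2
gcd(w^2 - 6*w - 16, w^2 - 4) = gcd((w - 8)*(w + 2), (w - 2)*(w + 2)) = w + 2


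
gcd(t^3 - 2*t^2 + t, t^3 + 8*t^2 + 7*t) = t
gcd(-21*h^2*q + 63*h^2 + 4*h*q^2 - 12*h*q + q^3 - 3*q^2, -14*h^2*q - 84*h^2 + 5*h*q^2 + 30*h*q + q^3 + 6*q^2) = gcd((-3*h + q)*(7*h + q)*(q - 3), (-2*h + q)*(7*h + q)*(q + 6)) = 7*h + q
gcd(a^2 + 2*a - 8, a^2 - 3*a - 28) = a + 4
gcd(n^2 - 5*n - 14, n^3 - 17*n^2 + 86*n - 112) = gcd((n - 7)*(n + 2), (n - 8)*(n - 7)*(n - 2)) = n - 7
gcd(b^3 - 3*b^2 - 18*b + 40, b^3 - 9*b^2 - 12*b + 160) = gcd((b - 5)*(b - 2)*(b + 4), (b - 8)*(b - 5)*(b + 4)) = b^2 - b - 20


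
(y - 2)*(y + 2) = y^2 - 4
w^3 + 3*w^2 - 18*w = w*(w - 3)*(w + 6)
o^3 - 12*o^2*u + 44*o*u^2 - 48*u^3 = (o - 6*u)*(o - 4*u)*(o - 2*u)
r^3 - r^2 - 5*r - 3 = (r - 3)*(r + 1)^2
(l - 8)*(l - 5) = l^2 - 13*l + 40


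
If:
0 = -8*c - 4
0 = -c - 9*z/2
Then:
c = -1/2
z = 1/9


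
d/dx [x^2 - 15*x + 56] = 2*x - 15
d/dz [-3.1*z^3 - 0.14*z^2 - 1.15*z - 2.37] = -9.3*z^2 - 0.28*z - 1.15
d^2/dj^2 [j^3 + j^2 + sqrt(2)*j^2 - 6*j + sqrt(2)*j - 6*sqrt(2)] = 6*j + 2 + 2*sqrt(2)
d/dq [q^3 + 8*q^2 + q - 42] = 3*q^2 + 16*q + 1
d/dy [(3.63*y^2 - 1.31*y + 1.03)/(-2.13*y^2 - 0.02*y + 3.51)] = (-2.8629*y^2 + 29.8704*y - 4.5775)/(4.5369*y^4 + 0.0852*y^3 - 14.9522*y^2 - 0.1404*y + 12.3201)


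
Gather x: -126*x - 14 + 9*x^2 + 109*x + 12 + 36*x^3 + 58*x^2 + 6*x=36*x^3 + 67*x^2 - 11*x - 2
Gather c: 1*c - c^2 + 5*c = -c^2 + 6*c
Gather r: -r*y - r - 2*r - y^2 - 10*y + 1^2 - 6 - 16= r*(-y - 3) - y^2 - 10*y - 21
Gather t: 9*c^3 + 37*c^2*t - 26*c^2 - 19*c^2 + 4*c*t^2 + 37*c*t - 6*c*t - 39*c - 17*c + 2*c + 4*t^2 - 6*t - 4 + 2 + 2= 9*c^3 - 45*c^2 - 54*c + t^2*(4*c + 4) + t*(37*c^2 + 31*c - 6)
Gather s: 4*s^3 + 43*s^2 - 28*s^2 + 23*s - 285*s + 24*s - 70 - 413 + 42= 4*s^3 + 15*s^2 - 238*s - 441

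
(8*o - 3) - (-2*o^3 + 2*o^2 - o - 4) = 2*o^3 - 2*o^2 + 9*o + 1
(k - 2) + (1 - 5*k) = -4*k - 1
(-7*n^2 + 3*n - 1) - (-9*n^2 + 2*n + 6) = 2*n^2 + n - 7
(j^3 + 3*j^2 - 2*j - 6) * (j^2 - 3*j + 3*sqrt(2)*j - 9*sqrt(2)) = j^5 + 3*sqrt(2)*j^4 - 11*j^3 - 33*sqrt(2)*j^2 + 18*j + 54*sqrt(2)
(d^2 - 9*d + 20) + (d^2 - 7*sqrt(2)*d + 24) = 2*d^2 - 7*sqrt(2)*d - 9*d + 44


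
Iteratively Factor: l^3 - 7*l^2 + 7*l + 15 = (l - 5)*(l^2 - 2*l - 3) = (l - 5)*(l + 1)*(l - 3)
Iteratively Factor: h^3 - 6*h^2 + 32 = (h - 4)*(h^2 - 2*h - 8) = (h - 4)*(h + 2)*(h - 4)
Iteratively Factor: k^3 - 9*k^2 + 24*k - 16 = (k - 1)*(k^2 - 8*k + 16) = (k - 4)*(k - 1)*(k - 4)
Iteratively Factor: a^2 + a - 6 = (a - 2)*(a + 3)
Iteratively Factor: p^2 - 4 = (p - 2)*(p + 2)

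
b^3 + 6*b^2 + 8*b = b*(b + 2)*(b + 4)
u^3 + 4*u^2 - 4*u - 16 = (u - 2)*(u + 2)*(u + 4)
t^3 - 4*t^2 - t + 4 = (t - 4)*(t - 1)*(t + 1)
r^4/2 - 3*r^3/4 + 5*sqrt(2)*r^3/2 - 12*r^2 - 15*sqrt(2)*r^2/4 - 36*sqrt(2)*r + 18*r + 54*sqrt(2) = (r/2 + sqrt(2))*(r - 3/2)*(r - 3*sqrt(2))*(r + 6*sqrt(2))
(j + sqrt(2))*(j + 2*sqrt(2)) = j^2 + 3*sqrt(2)*j + 4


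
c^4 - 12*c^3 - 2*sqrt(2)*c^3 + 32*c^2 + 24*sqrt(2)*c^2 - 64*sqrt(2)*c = c*(c - 8)*(c - 4)*(c - 2*sqrt(2))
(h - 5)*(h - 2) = h^2 - 7*h + 10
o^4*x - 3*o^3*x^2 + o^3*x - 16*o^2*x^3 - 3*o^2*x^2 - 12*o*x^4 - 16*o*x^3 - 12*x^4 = (o - 6*x)*(o + x)*(o + 2*x)*(o*x + x)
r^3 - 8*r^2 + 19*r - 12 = (r - 4)*(r - 3)*(r - 1)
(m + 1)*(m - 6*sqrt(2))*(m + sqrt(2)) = m^3 - 5*sqrt(2)*m^2 + m^2 - 12*m - 5*sqrt(2)*m - 12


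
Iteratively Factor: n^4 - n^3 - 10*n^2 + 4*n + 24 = (n + 2)*(n^3 - 3*n^2 - 4*n + 12) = (n + 2)^2*(n^2 - 5*n + 6) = (n - 3)*(n + 2)^2*(n - 2)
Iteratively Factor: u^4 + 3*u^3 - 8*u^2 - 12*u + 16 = (u + 2)*(u^3 + u^2 - 10*u + 8) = (u + 2)*(u + 4)*(u^2 - 3*u + 2) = (u - 1)*(u + 2)*(u + 4)*(u - 2)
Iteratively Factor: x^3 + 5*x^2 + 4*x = (x + 1)*(x^2 + 4*x) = (x + 1)*(x + 4)*(x)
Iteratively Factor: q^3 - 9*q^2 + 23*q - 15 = (q - 5)*(q^2 - 4*q + 3) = (q - 5)*(q - 3)*(q - 1)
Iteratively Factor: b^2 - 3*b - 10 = (b - 5)*(b + 2)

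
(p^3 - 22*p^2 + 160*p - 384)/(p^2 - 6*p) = p - 16 + 64/p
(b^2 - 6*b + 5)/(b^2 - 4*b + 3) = (b - 5)/(b - 3)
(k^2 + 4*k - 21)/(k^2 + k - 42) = (k - 3)/(k - 6)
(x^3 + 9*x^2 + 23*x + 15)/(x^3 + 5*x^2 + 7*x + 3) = (x + 5)/(x + 1)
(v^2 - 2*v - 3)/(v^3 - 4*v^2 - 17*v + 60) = (v + 1)/(v^2 - v - 20)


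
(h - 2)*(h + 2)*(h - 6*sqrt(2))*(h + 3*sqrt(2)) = h^4 - 3*sqrt(2)*h^3 - 40*h^2 + 12*sqrt(2)*h + 144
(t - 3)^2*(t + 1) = t^3 - 5*t^2 + 3*t + 9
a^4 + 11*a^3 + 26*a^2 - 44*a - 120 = (a - 2)*(a + 2)*(a + 5)*(a + 6)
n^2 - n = n*(n - 1)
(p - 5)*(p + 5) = p^2 - 25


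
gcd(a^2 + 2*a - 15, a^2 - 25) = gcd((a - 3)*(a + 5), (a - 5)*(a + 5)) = a + 5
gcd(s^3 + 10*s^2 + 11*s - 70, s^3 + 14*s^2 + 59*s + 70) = s^2 + 12*s + 35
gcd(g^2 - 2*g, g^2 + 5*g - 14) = g - 2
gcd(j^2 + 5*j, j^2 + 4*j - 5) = j + 5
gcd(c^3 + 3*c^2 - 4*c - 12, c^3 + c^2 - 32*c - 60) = c + 2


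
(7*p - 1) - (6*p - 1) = p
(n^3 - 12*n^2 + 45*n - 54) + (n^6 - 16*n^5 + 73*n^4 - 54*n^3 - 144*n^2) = n^6 - 16*n^5 + 73*n^4 - 53*n^3 - 156*n^2 + 45*n - 54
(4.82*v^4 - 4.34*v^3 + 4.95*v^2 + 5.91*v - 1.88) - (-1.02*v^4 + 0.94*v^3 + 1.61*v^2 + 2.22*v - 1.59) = 5.84*v^4 - 5.28*v^3 + 3.34*v^2 + 3.69*v - 0.29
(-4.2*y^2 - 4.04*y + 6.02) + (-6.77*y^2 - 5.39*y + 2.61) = -10.97*y^2 - 9.43*y + 8.63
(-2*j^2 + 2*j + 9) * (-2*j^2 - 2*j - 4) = 4*j^4 - 14*j^2 - 26*j - 36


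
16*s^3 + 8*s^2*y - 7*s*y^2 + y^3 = (-4*s + y)^2*(s + y)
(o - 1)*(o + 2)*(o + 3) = o^3 + 4*o^2 + o - 6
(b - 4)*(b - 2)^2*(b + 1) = b^4 - 7*b^3 + 12*b^2 + 4*b - 16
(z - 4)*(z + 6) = z^2 + 2*z - 24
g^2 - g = g*(g - 1)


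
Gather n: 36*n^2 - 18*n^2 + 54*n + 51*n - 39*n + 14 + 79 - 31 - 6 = 18*n^2 + 66*n + 56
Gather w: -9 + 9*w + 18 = 9*w + 9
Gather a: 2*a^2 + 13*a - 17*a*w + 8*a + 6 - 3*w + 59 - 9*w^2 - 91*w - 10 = 2*a^2 + a*(21 - 17*w) - 9*w^2 - 94*w + 55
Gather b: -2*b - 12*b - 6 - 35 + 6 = -14*b - 35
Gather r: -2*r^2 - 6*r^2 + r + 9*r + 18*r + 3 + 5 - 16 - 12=-8*r^2 + 28*r - 20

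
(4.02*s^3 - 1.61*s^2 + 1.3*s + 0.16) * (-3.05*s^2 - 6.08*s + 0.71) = -12.261*s^5 - 19.5311*s^4 + 8.678*s^3 - 9.5351*s^2 - 0.0498000000000001*s + 0.1136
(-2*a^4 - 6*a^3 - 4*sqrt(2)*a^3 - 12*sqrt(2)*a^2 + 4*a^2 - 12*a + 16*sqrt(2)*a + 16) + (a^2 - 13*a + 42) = -2*a^4 - 6*a^3 - 4*sqrt(2)*a^3 - 12*sqrt(2)*a^2 + 5*a^2 - 25*a + 16*sqrt(2)*a + 58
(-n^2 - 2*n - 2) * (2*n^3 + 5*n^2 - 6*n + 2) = -2*n^5 - 9*n^4 - 8*n^3 + 8*n - 4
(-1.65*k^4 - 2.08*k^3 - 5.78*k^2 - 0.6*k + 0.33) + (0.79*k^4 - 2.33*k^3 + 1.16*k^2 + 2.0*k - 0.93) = -0.86*k^4 - 4.41*k^3 - 4.62*k^2 + 1.4*k - 0.6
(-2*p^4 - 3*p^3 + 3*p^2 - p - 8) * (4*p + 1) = -8*p^5 - 14*p^4 + 9*p^3 - p^2 - 33*p - 8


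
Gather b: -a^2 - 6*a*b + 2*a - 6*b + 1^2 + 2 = -a^2 + 2*a + b*(-6*a - 6) + 3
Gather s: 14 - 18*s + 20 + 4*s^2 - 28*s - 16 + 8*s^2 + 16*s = 12*s^2 - 30*s + 18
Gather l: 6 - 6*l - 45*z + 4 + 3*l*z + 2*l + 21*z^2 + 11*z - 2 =l*(3*z - 4) + 21*z^2 - 34*z + 8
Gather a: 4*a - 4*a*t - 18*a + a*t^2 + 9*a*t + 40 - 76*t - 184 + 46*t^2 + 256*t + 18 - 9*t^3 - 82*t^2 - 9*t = a*(t^2 + 5*t - 14) - 9*t^3 - 36*t^2 + 171*t - 126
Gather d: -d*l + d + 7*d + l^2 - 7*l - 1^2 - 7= d*(8 - l) + l^2 - 7*l - 8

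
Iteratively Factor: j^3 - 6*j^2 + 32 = (j + 2)*(j^2 - 8*j + 16) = (j - 4)*(j + 2)*(j - 4)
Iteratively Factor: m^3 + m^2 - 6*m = (m - 2)*(m^2 + 3*m) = (m - 2)*(m + 3)*(m)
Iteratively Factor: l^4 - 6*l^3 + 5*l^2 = (l - 5)*(l^3 - l^2) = (l - 5)*(l - 1)*(l^2) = l*(l - 5)*(l - 1)*(l)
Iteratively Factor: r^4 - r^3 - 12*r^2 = (r - 4)*(r^3 + 3*r^2) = r*(r - 4)*(r^2 + 3*r) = r*(r - 4)*(r + 3)*(r)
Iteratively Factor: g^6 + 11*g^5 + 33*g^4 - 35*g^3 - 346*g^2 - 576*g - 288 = (g + 4)*(g^5 + 7*g^4 + 5*g^3 - 55*g^2 - 126*g - 72) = (g + 3)*(g + 4)*(g^4 + 4*g^3 - 7*g^2 - 34*g - 24) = (g + 3)*(g + 4)^2*(g^3 - 7*g - 6) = (g - 3)*(g + 3)*(g + 4)^2*(g^2 + 3*g + 2) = (g - 3)*(g + 1)*(g + 3)*(g + 4)^2*(g + 2)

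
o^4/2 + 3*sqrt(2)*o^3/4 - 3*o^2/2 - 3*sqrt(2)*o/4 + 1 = (o/2 + sqrt(2))*(o - 1)*(o + 1)*(o - sqrt(2)/2)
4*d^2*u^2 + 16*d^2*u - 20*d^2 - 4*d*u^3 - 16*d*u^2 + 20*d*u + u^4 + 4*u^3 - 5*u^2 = (-2*d + u)^2*(u - 1)*(u + 5)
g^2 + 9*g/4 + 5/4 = (g + 1)*(g + 5/4)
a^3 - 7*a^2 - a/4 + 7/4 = (a - 7)*(a - 1/2)*(a + 1/2)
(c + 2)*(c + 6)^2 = c^3 + 14*c^2 + 60*c + 72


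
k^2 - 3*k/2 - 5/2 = (k - 5/2)*(k + 1)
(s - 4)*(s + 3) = s^2 - s - 12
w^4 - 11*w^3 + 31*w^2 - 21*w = w*(w - 7)*(w - 3)*(w - 1)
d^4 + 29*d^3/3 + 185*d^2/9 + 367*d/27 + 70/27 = (d + 1/3)*(d + 2/3)*(d + 5/3)*(d + 7)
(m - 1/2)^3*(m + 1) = m^4 - m^3/2 - 3*m^2/4 + 5*m/8 - 1/8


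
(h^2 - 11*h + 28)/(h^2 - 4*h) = (h - 7)/h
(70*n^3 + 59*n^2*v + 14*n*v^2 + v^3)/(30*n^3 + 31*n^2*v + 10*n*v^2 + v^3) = (7*n + v)/(3*n + v)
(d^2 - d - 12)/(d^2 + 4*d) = (d^2 - d - 12)/(d*(d + 4))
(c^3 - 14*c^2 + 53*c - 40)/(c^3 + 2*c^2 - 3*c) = (c^2 - 13*c + 40)/(c*(c + 3))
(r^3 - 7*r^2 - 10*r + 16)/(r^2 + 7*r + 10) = (r^2 - 9*r + 8)/(r + 5)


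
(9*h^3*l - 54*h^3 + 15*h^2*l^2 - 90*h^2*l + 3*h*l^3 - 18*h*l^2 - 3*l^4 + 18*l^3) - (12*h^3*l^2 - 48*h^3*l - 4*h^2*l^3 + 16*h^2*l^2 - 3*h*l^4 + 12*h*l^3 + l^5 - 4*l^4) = -12*h^3*l^2 + 57*h^3*l - 54*h^3 + 4*h^2*l^3 - h^2*l^2 - 90*h^2*l + 3*h*l^4 - 9*h*l^3 - 18*h*l^2 - l^5 + l^4 + 18*l^3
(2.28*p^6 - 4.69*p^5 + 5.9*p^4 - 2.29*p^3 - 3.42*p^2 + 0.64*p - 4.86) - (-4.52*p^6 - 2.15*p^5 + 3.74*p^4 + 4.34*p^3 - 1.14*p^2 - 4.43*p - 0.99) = 6.8*p^6 - 2.54*p^5 + 2.16*p^4 - 6.63*p^3 - 2.28*p^2 + 5.07*p - 3.87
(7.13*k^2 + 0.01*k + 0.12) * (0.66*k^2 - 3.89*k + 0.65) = 4.7058*k^4 - 27.7291*k^3 + 4.6748*k^2 - 0.4603*k + 0.078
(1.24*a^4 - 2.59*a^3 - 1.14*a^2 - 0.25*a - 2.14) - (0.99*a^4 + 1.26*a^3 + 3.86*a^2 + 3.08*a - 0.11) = 0.25*a^4 - 3.85*a^3 - 5.0*a^2 - 3.33*a - 2.03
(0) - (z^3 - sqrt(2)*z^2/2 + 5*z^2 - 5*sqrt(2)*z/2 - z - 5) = -z^3 - 5*z^2 + sqrt(2)*z^2/2 + z + 5*sqrt(2)*z/2 + 5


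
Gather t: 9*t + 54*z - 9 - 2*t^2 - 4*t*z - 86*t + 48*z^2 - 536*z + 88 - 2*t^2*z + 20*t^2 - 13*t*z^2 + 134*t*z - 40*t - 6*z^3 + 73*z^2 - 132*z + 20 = t^2*(18 - 2*z) + t*(-13*z^2 + 130*z - 117) - 6*z^3 + 121*z^2 - 614*z + 99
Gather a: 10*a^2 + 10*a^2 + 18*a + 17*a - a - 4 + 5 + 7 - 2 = 20*a^2 + 34*a + 6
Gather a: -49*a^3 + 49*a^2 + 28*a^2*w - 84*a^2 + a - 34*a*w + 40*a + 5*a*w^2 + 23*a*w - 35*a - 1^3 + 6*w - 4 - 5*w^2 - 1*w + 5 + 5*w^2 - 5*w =-49*a^3 + a^2*(28*w - 35) + a*(5*w^2 - 11*w + 6)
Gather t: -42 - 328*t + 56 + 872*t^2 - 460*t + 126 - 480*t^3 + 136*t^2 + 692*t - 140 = -480*t^3 + 1008*t^2 - 96*t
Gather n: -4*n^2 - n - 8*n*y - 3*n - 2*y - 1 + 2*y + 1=-4*n^2 + n*(-8*y - 4)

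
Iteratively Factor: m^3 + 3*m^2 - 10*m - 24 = (m - 3)*(m^2 + 6*m + 8) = (m - 3)*(m + 4)*(m + 2)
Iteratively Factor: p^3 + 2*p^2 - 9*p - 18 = (p + 2)*(p^2 - 9) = (p + 2)*(p + 3)*(p - 3)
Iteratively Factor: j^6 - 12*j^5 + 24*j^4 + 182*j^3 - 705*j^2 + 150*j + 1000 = (j + 4)*(j^5 - 16*j^4 + 88*j^3 - 170*j^2 - 25*j + 250) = (j - 2)*(j + 4)*(j^4 - 14*j^3 + 60*j^2 - 50*j - 125) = (j - 5)*(j - 2)*(j + 4)*(j^3 - 9*j^2 + 15*j + 25) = (j - 5)^2*(j - 2)*(j + 4)*(j^2 - 4*j - 5) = (j - 5)^2*(j - 2)*(j + 1)*(j + 4)*(j - 5)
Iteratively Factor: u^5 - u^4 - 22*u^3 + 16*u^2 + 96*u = (u - 3)*(u^4 + 2*u^3 - 16*u^2 - 32*u) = (u - 3)*(u + 2)*(u^3 - 16*u) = (u - 3)*(u + 2)*(u + 4)*(u^2 - 4*u) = (u - 4)*(u - 3)*(u + 2)*(u + 4)*(u)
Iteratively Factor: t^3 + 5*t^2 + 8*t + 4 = (t + 2)*(t^2 + 3*t + 2) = (t + 2)^2*(t + 1)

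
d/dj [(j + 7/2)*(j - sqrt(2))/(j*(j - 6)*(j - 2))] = (-j^4 - 7*j^3 + 2*sqrt(2)*j^3 + 5*sqrt(2)*j^2/2 + 40*j^2 - 56*sqrt(2)*j + 42*sqrt(2))/(j^2*(j^4 - 16*j^3 + 88*j^2 - 192*j + 144))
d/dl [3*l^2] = 6*l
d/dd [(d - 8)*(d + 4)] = 2*d - 4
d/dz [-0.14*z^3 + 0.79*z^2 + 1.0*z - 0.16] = -0.42*z^2 + 1.58*z + 1.0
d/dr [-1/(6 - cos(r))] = sin(r)/(cos(r) - 6)^2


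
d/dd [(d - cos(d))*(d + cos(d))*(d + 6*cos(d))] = -6*d^2*sin(d) + 3*d^2 + d*sin(2*d) + 12*d*cos(d) + 18*sin(d)*cos(d)^2 - cos(d)^2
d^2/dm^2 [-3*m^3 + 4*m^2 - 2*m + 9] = 8 - 18*m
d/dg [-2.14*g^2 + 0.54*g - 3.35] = 0.54 - 4.28*g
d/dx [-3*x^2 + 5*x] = 5 - 6*x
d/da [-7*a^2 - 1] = -14*a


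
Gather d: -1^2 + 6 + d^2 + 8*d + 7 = d^2 + 8*d + 12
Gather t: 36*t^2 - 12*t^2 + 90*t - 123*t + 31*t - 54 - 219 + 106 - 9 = 24*t^2 - 2*t - 176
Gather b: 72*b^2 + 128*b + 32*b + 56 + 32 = 72*b^2 + 160*b + 88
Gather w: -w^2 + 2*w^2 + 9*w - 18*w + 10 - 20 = w^2 - 9*w - 10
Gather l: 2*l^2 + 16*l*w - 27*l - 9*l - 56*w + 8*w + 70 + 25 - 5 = 2*l^2 + l*(16*w - 36) - 48*w + 90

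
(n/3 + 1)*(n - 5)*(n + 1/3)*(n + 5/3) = n^4/3 - 166*n^2/27 - 280*n/27 - 25/9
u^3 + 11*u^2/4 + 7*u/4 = u*(u + 1)*(u + 7/4)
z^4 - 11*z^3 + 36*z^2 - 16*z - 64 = (z - 4)^3*(z + 1)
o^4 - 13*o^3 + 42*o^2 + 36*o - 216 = (o - 6)^2*(o - 3)*(o + 2)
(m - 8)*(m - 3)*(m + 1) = m^3 - 10*m^2 + 13*m + 24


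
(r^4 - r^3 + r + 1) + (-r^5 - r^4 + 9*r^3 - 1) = -r^5 + 8*r^3 + r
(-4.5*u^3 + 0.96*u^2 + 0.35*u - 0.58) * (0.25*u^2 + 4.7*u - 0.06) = -1.125*u^5 - 20.91*u^4 + 4.8695*u^3 + 1.4424*u^2 - 2.747*u + 0.0348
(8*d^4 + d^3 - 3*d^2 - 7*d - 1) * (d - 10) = 8*d^5 - 79*d^4 - 13*d^3 + 23*d^2 + 69*d + 10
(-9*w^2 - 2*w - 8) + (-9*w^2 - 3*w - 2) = -18*w^2 - 5*w - 10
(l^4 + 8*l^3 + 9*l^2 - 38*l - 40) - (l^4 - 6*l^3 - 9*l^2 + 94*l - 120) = 14*l^3 + 18*l^2 - 132*l + 80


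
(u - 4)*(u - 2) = u^2 - 6*u + 8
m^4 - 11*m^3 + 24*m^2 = m^2*(m - 8)*(m - 3)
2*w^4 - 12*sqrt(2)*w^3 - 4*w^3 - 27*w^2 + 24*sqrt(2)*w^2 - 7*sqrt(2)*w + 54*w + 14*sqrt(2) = (w - 2)*(w - 7*sqrt(2))*(sqrt(2)*w + 1)^2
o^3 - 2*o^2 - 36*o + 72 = (o - 6)*(o - 2)*(o + 6)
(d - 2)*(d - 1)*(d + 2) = d^3 - d^2 - 4*d + 4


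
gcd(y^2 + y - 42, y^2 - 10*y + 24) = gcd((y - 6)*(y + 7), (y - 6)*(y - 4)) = y - 6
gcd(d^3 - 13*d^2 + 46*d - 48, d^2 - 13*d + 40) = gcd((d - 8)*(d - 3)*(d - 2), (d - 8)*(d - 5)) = d - 8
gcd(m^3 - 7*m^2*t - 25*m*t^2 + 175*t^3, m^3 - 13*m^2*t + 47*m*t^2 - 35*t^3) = m^2 - 12*m*t + 35*t^2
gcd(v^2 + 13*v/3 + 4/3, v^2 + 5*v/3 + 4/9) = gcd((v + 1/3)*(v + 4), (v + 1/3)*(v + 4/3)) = v + 1/3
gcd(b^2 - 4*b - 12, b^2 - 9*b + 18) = b - 6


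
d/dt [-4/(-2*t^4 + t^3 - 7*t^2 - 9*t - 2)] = 4*(-8*t^3 + 3*t^2 - 14*t - 9)/(2*t^4 - t^3 + 7*t^2 + 9*t + 2)^2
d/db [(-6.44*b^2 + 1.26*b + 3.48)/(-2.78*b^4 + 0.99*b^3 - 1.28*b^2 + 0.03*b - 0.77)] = (-35.8064*b^5 + 16.884*b^4 + 36.2028*b^3 - 8.916*b^2 + 18.8264*b - 1.0746)/(7.7284*b^8 - 5.5044*b^7 + 8.0969*b^6 - 2.7012*b^5 + 5.979*b^4 - 1.6014*b^3 + 1.9721*b^2 - 0.0462*b + 0.5929)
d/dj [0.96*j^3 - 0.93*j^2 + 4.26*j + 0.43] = 2.88*j^2 - 1.86*j + 4.26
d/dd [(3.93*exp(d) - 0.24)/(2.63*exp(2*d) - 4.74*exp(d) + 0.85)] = (-10.3359*exp(2*d) + 1.2624*exp(d) + 2.2029)*exp(d)/(6.9169*exp(4*d) - 24.9324*exp(3*d) + 26.9386*exp(2*d) - 8.058*exp(d) + 0.7225)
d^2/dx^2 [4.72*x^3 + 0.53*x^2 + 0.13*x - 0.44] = 28.32*x + 1.06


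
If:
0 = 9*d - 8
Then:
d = 8/9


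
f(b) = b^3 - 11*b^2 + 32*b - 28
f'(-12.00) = 728.00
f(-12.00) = -3724.00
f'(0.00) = 32.00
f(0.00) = -28.00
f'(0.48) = 22.13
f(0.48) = -15.06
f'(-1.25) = 64.19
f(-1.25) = -87.14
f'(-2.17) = 93.87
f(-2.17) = -159.46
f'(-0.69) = 48.61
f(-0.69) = -55.65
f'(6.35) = 13.27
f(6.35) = -12.30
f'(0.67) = 18.61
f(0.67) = -11.20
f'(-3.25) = 135.19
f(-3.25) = -282.52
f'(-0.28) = 38.40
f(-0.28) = -37.84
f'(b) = 3*b^2 - 22*b + 32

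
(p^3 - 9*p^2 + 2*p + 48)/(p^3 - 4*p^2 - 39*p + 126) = (p^2 - 6*p - 16)/(p^2 - p - 42)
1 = 1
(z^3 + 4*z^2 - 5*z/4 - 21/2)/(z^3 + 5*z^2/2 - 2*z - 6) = (z + 7/2)/(z + 2)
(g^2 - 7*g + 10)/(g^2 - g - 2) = (g - 5)/(g + 1)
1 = 1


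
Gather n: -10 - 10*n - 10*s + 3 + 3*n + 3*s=-7*n - 7*s - 7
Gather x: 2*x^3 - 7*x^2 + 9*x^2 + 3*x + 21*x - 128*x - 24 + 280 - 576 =2*x^3 + 2*x^2 - 104*x - 320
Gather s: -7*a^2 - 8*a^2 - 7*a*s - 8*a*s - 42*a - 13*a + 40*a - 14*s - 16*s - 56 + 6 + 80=-15*a^2 - 15*a + s*(-15*a - 30) + 30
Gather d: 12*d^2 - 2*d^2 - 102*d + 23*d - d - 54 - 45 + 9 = 10*d^2 - 80*d - 90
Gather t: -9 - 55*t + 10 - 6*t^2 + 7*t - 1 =-6*t^2 - 48*t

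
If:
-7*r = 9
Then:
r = -9/7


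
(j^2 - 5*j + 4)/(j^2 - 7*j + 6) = (j - 4)/(j - 6)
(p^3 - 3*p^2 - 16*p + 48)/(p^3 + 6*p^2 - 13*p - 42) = (p^2 - 16)/(p^2 + 9*p + 14)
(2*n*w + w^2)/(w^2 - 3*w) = (2*n + w)/(w - 3)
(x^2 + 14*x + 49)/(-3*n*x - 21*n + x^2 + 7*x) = (x + 7)/(-3*n + x)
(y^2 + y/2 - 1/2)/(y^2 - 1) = (y - 1/2)/(y - 1)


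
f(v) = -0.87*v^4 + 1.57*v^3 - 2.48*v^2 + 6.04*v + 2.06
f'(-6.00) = 957.04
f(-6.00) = -1590.10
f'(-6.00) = 957.04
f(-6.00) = -1590.10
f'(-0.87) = 16.21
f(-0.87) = -6.60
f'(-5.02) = 589.87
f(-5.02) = -841.87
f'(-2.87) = 141.34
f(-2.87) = -131.84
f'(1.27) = 0.21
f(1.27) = 6.68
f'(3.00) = -60.41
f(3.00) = -30.22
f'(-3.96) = 315.65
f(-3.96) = -372.19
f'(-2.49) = 101.32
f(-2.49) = -86.04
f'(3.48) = -100.84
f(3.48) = -68.38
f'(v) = -3.48*v^3 + 4.71*v^2 - 4.96*v + 6.04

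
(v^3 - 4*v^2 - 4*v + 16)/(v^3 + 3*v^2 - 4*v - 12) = (v - 4)/(v + 3)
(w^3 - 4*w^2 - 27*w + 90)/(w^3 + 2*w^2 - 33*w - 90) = (w - 3)/(w + 3)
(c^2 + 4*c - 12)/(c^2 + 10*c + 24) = (c - 2)/(c + 4)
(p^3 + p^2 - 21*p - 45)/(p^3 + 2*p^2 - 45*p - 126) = (p^2 - 2*p - 15)/(p^2 - p - 42)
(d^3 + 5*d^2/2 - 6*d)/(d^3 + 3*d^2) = (d^2 + 5*d/2 - 6)/(d*(d + 3))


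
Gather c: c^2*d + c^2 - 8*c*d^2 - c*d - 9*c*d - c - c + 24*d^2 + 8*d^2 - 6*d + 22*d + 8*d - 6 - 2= c^2*(d + 1) + c*(-8*d^2 - 10*d - 2) + 32*d^2 + 24*d - 8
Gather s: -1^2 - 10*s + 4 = 3 - 10*s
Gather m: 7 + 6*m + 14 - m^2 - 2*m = -m^2 + 4*m + 21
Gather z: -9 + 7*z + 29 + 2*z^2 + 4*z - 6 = 2*z^2 + 11*z + 14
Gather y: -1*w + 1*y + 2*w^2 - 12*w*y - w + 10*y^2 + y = 2*w^2 - 2*w + 10*y^2 + y*(2 - 12*w)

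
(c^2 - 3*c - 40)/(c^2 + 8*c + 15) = (c - 8)/(c + 3)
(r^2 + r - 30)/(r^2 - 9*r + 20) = (r + 6)/(r - 4)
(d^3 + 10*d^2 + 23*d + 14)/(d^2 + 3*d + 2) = d + 7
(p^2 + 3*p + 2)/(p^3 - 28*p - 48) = (p + 1)/(p^2 - 2*p - 24)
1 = 1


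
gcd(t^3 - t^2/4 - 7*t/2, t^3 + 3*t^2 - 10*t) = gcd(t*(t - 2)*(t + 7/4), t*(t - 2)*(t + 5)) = t^2 - 2*t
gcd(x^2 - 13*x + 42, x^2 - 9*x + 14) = x - 7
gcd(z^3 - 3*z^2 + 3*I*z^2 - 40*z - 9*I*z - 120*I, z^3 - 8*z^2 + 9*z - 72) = z^2 + z*(-8 + 3*I) - 24*I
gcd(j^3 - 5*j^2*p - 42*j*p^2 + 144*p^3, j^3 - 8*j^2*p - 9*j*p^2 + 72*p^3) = j^2 - 11*j*p + 24*p^2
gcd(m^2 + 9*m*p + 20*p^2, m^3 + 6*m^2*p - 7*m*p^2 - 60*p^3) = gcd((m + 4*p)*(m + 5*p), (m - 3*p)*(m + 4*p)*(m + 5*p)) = m^2 + 9*m*p + 20*p^2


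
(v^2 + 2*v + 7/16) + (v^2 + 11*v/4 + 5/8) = 2*v^2 + 19*v/4 + 17/16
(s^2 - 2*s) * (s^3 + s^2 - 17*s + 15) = s^5 - s^4 - 19*s^3 + 49*s^2 - 30*s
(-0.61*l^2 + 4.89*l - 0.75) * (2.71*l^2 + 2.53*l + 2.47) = -1.6531*l^4 + 11.7086*l^3 + 8.8325*l^2 + 10.1808*l - 1.8525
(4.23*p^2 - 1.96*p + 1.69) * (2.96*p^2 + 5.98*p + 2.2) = 12.5208*p^4 + 19.4938*p^3 + 2.5876*p^2 + 5.7942*p + 3.718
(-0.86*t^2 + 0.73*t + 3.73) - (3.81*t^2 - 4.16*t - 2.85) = -4.67*t^2 + 4.89*t + 6.58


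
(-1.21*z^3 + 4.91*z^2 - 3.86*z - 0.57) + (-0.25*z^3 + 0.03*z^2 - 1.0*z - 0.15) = -1.46*z^3 + 4.94*z^2 - 4.86*z - 0.72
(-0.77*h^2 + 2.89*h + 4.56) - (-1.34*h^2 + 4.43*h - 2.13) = 0.57*h^2 - 1.54*h + 6.69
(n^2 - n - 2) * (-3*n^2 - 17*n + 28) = -3*n^4 - 14*n^3 + 51*n^2 + 6*n - 56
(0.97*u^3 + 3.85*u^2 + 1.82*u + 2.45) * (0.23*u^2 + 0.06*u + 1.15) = 0.2231*u^5 + 0.9437*u^4 + 1.7651*u^3 + 5.1002*u^2 + 2.24*u + 2.8175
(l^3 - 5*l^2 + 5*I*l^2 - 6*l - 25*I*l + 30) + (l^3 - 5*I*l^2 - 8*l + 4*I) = 2*l^3 - 5*l^2 - 14*l - 25*I*l + 30 + 4*I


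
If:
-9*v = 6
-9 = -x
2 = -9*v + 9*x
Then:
No Solution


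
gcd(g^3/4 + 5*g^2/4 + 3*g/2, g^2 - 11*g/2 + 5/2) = 1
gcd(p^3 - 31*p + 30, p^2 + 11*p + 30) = p + 6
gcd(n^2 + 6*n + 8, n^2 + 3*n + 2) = n + 2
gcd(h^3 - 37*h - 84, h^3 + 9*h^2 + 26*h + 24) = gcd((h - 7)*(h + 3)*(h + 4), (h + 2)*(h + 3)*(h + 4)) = h^2 + 7*h + 12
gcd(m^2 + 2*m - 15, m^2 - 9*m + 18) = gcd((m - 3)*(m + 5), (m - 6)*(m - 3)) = m - 3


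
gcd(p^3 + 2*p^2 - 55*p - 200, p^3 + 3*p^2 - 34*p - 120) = p + 5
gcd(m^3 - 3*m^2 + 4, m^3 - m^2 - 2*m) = m^2 - m - 2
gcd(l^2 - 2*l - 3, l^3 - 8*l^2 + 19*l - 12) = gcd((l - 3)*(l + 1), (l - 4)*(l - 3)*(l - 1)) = l - 3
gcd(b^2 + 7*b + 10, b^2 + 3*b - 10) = b + 5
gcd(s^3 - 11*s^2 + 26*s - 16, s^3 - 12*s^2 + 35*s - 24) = s^2 - 9*s + 8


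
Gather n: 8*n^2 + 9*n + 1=8*n^2 + 9*n + 1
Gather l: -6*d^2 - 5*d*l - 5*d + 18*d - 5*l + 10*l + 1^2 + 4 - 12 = -6*d^2 + 13*d + l*(5 - 5*d) - 7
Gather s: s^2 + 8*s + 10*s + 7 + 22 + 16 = s^2 + 18*s + 45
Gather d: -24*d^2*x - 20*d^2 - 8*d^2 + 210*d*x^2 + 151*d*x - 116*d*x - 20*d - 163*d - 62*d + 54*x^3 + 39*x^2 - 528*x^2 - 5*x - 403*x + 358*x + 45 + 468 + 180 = d^2*(-24*x - 28) + d*(210*x^2 + 35*x - 245) + 54*x^3 - 489*x^2 - 50*x + 693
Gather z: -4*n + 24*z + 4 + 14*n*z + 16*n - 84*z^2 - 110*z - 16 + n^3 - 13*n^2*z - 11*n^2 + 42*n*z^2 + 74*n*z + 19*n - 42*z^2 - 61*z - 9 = n^3 - 11*n^2 + 31*n + z^2*(42*n - 126) + z*(-13*n^2 + 88*n - 147) - 21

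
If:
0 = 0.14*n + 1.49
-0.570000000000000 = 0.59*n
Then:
No Solution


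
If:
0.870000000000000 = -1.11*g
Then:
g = -0.78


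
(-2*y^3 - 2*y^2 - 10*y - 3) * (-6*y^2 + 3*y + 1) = 12*y^5 + 6*y^4 + 52*y^3 - 14*y^2 - 19*y - 3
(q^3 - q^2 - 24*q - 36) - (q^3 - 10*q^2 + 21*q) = 9*q^2 - 45*q - 36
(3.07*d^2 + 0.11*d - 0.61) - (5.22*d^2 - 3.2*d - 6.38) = -2.15*d^2 + 3.31*d + 5.77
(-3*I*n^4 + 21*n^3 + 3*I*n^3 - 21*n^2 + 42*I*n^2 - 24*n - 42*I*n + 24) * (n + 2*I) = -3*I*n^5 + 27*n^4 + 3*I*n^4 - 27*n^3 + 84*I*n^3 - 108*n^2 - 84*I*n^2 + 108*n - 48*I*n + 48*I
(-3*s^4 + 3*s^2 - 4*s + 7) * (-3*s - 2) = 9*s^5 + 6*s^4 - 9*s^3 + 6*s^2 - 13*s - 14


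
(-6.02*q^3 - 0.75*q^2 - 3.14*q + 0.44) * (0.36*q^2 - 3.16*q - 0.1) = -2.1672*q^5 + 18.7532*q^4 + 1.8416*q^3 + 10.1558*q^2 - 1.0764*q - 0.044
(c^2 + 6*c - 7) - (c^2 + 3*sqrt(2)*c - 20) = -3*sqrt(2)*c + 6*c + 13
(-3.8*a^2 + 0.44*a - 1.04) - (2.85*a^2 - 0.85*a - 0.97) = -6.65*a^2 + 1.29*a - 0.0700000000000001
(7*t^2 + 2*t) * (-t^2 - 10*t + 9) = -7*t^4 - 72*t^3 + 43*t^2 + 18*t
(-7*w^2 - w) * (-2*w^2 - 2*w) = 14*w^4 + 16*w^3 + 2*w^2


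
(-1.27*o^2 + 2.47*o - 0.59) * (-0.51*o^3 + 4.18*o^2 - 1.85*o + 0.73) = 0.6477*o^5 - 6.5683*o^4 + 12.975*o^3 - 7.9628*o^2 + 2.8946*o - 0.4307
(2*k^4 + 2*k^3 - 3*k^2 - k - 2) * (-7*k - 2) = -14*k^5 - 18*k^4 + 17*k^3 + 13*k^2 + 16*k + 4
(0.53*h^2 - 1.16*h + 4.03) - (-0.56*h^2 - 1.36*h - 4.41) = 1.09*h^2 + 0.2*h + 8.44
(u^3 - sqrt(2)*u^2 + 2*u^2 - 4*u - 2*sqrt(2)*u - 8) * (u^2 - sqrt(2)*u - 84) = u^5 - 2*sqrt(2)*u^4 + 2*u^4 - 86*u^3 - 4*sqrt(2)*u^3 - 172*u^2 + 88*sqrt(2)*u^2 + 176*sqrt(2)*u + 336*u + 672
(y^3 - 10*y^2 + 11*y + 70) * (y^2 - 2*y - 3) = y^5 - 12*y^4 + 28*y^3 + 78*y^2 - 173*y - 210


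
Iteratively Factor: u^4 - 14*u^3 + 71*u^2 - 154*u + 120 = (u - 4)*(u^3 - 10*u^2 + 31*u - 30) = (u - 5)*(u - 4)*(u^2 - 5*u + 6) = (u - 5)*(u - 4)*(u - 2)*(u - 3)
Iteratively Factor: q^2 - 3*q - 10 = (q + 2)*(q - 5)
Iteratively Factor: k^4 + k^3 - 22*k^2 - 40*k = (k)*(k^3 + k^2 - 22*k - 40) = k*(k - 5)*(k^2 + 6*k + 8) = k*(k - 5)*(k + 4)*(k + 2)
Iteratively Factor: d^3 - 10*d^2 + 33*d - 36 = (d - 3)*(d^2 - 7*d + 12) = (d - 3)^2*(d - 4)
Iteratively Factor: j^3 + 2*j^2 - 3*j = (j + 3)*(j^2 - j) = j*(j + 3)*(j - 1)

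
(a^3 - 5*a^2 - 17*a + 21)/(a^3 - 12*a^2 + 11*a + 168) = (a - 1)/(a - 8)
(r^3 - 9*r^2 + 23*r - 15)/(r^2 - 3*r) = r - 6 + 5/r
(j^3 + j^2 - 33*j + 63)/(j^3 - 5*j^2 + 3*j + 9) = (j + 7)/(j + 1)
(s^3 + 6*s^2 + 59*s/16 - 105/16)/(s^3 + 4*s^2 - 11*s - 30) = (s^2 + s - 21/16)/(s^2 - s - 6)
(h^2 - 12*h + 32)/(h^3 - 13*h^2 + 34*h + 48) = (h - 4)/(h^2 - 5*h - 6)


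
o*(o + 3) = o^2 + 3*o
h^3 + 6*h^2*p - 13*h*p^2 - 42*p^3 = (h - 3*p)*(h + 2*p)*(h + 7*p)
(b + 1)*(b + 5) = b^2 + 6*b + 5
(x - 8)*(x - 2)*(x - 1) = x^3 - 11*x^2 + 26*x - 16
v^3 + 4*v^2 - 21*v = v*(v - 3)*(v + 7)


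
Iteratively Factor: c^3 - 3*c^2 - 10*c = (c)*(c^2 - 3*c - 10) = c*(c - 5)*(c + 2)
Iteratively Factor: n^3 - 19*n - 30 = (n + 2)*(n^2 - 2*n - 15) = (n + 2)*(n + 3)*(n - 5)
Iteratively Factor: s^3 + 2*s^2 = (s)*(s^2 + 2*s) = s*(s + 2)*(s)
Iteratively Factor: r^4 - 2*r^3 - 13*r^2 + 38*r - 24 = (r + 4)*(r^3 - 6*r^2 + 11*r - 6) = (r - 1)*(r + 4)*(r^2 - 5*r + 6) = (r - 3)*(r - 1)*(r + 4)*(r - 2)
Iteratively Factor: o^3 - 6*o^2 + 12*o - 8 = (o - 2)*(o^2 - 4*o + 4) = (o - 2)^2*(o - 2)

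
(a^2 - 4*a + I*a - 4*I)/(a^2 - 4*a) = (a + I)/a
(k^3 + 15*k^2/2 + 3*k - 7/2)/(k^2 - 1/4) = 2*(k^2 + 8*k + 7)/(2*k + 1)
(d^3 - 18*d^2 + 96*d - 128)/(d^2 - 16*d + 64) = d - 2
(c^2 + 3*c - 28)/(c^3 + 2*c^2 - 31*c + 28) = 1/(c - 1)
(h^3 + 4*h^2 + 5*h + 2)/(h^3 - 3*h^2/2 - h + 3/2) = 2*(h^2 + 3*h + 2)/(2*h^2 - 5*h + 3)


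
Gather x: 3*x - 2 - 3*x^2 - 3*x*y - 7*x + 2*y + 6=-3*x^2 + x*(-3*y - 4) + 2*y + 4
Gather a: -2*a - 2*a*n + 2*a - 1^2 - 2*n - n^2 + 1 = -2*a*n - n^2 - 2*n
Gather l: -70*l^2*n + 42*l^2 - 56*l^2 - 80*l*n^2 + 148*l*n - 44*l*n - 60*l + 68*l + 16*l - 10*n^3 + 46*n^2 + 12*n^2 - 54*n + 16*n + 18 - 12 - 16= l^2*(-70*n - 14) + l*(-80*n^2 + 104*n + 24) - 10*n^3 + 58*n^2 - 38*n - 10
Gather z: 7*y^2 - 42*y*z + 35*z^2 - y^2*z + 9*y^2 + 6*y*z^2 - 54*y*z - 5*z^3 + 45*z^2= 16*y^2 - 5*z^3 + z^2*(6*y + 80) + z*(-y^2 - 96*y)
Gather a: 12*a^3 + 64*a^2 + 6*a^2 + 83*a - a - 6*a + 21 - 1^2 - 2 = 12*a^3 + 70*a^2 + 76*a + 18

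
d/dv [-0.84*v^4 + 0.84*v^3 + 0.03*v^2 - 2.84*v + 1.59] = -3.36*v^3 + 2.52*v^2 + 0.06*v - 2.84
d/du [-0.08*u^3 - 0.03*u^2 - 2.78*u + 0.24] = -0.24*u^2 - 0.06*u - 2.78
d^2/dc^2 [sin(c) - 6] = -sin(c)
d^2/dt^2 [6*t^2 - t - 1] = 12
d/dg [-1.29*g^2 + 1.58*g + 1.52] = 1.58 - 2.58*g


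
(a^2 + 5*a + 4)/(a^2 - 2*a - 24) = (a + 1)/(a - 6)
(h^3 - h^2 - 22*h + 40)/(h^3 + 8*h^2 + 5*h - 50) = (h - 4)/(h + 5)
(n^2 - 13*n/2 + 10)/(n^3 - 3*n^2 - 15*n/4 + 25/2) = 2*(n - 4)/(2*n^2 - n - 10)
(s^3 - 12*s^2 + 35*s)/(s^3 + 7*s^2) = (s^2 - 12*s + 35)/(s*(s + 7))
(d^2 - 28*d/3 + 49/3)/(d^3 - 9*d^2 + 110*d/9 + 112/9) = 3*(3*d - 7)/(9*d^2 - 18*d - 16)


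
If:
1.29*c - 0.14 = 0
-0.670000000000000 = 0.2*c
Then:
No Solution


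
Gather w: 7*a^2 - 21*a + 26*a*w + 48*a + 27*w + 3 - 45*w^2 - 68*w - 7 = 7*a^2 + 27*a - 45*w^2 + w*(26*a - 41) - 4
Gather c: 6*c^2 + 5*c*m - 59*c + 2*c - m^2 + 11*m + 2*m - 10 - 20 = 6*c^2 + c*(5*m - 57) - m^2 + 13*m - 30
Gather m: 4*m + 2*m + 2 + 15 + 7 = 6*m + 24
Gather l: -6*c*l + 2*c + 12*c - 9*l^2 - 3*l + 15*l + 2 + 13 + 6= 14*c - 9*l^2 + l*(12 - 6*c) + 21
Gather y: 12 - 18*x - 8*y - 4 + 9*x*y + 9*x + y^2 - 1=-9*x + y^2 + y*(9*x - 8) + 7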